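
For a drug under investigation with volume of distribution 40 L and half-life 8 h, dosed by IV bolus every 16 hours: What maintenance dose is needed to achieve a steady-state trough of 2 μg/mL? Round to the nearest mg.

240 mg

τ/t½ = 16/8 ≈ 2, so f = (1/2)^(16/8) ≈ 0.250000.
Cmin,ss = (D/Vd)·f/(1−f), so D = Cmin,ss·Vd·(1−f)/f.
D = 2 × 40 × (1−f)/f ≈ 2 × 40 × 3.00000 ≈ 240.00 mg.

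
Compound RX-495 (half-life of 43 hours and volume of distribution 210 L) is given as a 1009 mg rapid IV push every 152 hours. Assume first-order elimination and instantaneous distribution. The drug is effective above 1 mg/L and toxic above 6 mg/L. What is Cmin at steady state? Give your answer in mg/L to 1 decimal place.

τ/t½ = 152/43 ≈ 3.5349, so fraction remaining f = (1/2)^(152/43) ≈ 0.0863.
At steady state, accumulation factor R = 1/(1 − e^(−kτ)) ≈ 1.0945.
Each bolus raises the concentration by D/Vd = 1009/210 ≈ 4.805 mg/L.
Steady-state peak Cmax,ss = C₀·R ≈ 4.805 × 1.0945 ≈ 5.259 mg/L.
One interval later, Cmin,ss = Cmax,ss·e^(−kτ) ≈ 5.259 × 0.0863 ≈ 0.454 mg/L.
Trough 0.5 mg/L vs MEC 1 mg/L: subtherapeutic.

0.5 mg/L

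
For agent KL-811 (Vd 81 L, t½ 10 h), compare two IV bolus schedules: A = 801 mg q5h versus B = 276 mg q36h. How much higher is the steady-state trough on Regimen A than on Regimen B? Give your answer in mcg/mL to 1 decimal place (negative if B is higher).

Regimen A: f = (1/2)^(5/10) ≈ 0.7071; Cmin,ss = (801/81)·f/(1−f) ≈ 23.873 mcg/mL.
Regimen B: f = (1/2)^(36/10) ≈ 0.0825; Cmin,ss = (276/81)·f/(1−f) ≈ 0.306 mcg/mL.
Difference ≈ 23.873 − 0.306 ≈ 23.567 mcg/mL.

23.6 mcg/mL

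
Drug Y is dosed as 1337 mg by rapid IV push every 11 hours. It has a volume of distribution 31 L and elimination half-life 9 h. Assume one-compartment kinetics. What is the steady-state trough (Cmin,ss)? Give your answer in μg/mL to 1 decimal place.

32.4 μg/mL

Over one 11-h interval, 11/9 ≈ 1.2222 half-lives elapse, leaving f ≈ 0.4286 of each dose.
Accumulation ratio R = 1/(1 − f) ≈ 1/0.5714 ≈ 1.7501.
Single-dose peak C₀ = D/Vd = 1337/31 ≈ 43.129 μg/mL.
Cmax,ss = C₀/(1 − f) ≈ 43.129/0.5714 ≈ 75.480 μg/mL.
Steady-state trough Cmin,ss = Cmax,ss·f ≈ 75.480 × 0.4286 ≈ 32.351 μg/mL.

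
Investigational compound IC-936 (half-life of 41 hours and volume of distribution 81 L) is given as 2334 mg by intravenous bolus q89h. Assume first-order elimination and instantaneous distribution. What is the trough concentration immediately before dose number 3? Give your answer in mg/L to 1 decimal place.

f = (1/2)^(τ/t½) = (1/2)^(89/41) ≈ 0.2221.
C₀ = D/Vd = 2334/81 ≈ 28.815 mg/L.
Before the 3rd dose, 2 doses have been given. Superposition: Cmin = C₀·(f + f²).
≈ 28.815 × (0.2221 + 0.0493) ≈ 28.815 × 0.2714 ≈ 7.820 mg/L.

7.8 mg/L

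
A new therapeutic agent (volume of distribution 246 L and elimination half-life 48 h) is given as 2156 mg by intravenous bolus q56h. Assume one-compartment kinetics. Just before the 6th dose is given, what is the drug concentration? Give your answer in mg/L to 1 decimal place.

f = (1/2)^(τ/t½) = (1/2)^(56/48) ≈ 0.4454.
C₀ = D/Vd = 2156/246 ≈ 8.764 mg/L.
Before the 6th dose, 5 doses have been given. Superposition: Cmin = C₀·(f + f² + … + f^5).
≈ 8.764 × (0.4454 + 0.1984 + 0.0884 + 0.0394 + 0.0175) ≈ 8.764 × 0.7891 ≈ 6.916 mg/L.

6.9 mg/L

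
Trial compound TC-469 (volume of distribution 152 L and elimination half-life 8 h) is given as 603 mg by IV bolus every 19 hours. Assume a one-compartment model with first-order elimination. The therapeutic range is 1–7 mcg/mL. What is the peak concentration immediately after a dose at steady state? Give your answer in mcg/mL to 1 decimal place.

k = ln2/t½ = ln2/8 ≈ 0.086643 h⁻¹; fraction remaining f = e^(−kτ) = e^(−0.086643×19) ≈ 0.1928.
At steady state, accumulation factor R = 1/(1 − e^(−kτ)) ≈ 1.2389.
Each bolus raises the concentration by D/Vd = 603/152 ≈ 3.967 mcg/mL.
Steady-state peak Cmax,ss = C₀·R ≈ 3.967 × 1.2389 ≈ 4.915 mcg/mL.
Peak 4.9 mcg/mL vs MTC 7 mcg/mL: below toxic threshold.

4.9 mcg/mL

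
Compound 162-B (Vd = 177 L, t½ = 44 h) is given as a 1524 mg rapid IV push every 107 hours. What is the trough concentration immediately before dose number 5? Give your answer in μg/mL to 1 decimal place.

2.0 μg/mL

f = (1/2)^(τ/t½) = (1/2)^(107/44) ≈ 0.1853.
C₀ = D/Vd = 1524/177 ≈ 8.610 μg/mL.
Before the 5th dose, 4 doses have been given. Superposition: Cmin = C₀·(f + f² + … + f^4).
≈ 8.610 × (0.1853 + 0.0343 + 0.0064 + 0.0012) ≈ 8.610 × 0.2272 ≈ 1.956 μg/mL.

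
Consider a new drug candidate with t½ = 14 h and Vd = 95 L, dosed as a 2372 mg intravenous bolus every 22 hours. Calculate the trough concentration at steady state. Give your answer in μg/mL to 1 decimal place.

k = ln2/t½ = ln2/14 ≈ 0.049511 h⁻¹; fraction remaining f = e^(−kτ) = e^(−0.049511×22) ≈ 0.3365.
Each bolus raises the concentration by D/Vd = 2372/95 ≈ 24.968 μg/mL.
Steady-state trough Cmin,ss = C₀·f/(1−f) ≈ 24.968 × 0.3365/0.6635 ≈ 12.663 μg/mL.

12.7 μg/mL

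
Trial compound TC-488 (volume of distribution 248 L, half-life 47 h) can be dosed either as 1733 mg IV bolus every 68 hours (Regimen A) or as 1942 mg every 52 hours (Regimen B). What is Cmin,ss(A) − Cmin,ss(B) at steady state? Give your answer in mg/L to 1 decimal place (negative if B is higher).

Regimen A: f = (1/2)^(68/47) ≈ 0.3668; Cmin,ss = (1733/248)·f/(1−f) ≈ 4.048 mg/L.
Regimen B: f = (1/2)^(52/47) ≈ 0.4645; Cmin,ss = (1942/248)·f/(1−f) ≈ 6.792 mg/L.
Difference ≈ 4.048 − 6.792 ≈ -2.744 mg/L.

-2.7 mg/L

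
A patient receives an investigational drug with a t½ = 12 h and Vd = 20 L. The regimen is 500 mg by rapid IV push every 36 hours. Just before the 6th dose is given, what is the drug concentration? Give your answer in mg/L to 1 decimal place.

3.6 mg/L

f = (1/2)^(τ/t½) = (1/2)^(36/12) ≈ 0.1250.
C₀ = D/Vd = 500/20 ≈ 25.000 mg/L.
Before the 6th dose, 5 doses have been given. Superposition: Cmin = C₀·(f + f² + … + f^5).
≈ 25.000 × (0.1250 + 0.0156 + 0.0020 + 0.0002 + 0.0000) ≈ 25.000 × 0.1428 ≈ 3.570 mg/L.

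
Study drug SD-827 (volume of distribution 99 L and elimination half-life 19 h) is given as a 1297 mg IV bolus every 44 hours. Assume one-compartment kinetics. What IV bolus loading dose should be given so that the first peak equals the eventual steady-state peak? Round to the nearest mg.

f = (1/2)^(44/19) ≈ 0.200853; accumulation ratio R = 1/(1−f) ≈ 1.25133.
Loading dose to hit Cmax,ss on first dose: D_load = D_maint·R ≈ 1297 × 1.25133 ≈ 1622.98 mg.

1623 mg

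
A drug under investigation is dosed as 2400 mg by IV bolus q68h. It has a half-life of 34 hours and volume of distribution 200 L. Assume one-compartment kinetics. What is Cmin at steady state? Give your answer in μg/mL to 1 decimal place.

The dosing interval is 2 half-lives, so f = 2^(−2) = 0.25.
Accumulation ratio R = 1/(1 − f) = 1/0.75 = 4/3.
Single-dose peak C₀ = D/Vd = 2400/200 = 12 μg/mL.
Steady-state peak Cmax,ss = C₀·R = 12 × 4/3 ≈ 16.000 μg/mL.
Steady-state trough Cmin,ss = Cmax,ss·f ≈ 16.000 × 0.25 ≈ 4.000 μg/mL.

4.0 μg/mL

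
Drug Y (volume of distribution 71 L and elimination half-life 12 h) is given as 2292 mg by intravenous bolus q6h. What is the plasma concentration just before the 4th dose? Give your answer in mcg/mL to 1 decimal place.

50.4 mcg/mL

f = (1/2)^(τ/t½) = (1/2)^(6/12) ≈ 0.7071.
C₀ = D/Vd = 2292/71 ≈ 32.282 mcg/mL.
Before the 4th dose, 3 doses have been given. Superposition: Cmin = C₀·(f + f² + … + f^3).
≈ 32.282 × (0.7071 + 0.5000 + 0.3535) ≈ 32.282 × 1.5606 ≈ 50.379 mcg/mL.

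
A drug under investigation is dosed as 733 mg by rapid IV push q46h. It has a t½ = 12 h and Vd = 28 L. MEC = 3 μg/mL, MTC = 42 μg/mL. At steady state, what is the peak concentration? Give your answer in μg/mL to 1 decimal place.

28.2 μg/mL

Over one 46-h interval, 46/12 ≈ 3.8333 half-lives elapse, leaving f ≈ 0.0702 of each dose.
Accumulation ratio R = 1/(1 − f) ≈ 1/0.9298 ≈ 1.0755.
Single-dose peak C₀ = D/Vd = 733/28 ≈ 26.179 μg/mL.
Steady-state peak Cmax,ss = C₀·R ≈ 26.179 × 1.0755 ≈ 28.156 μg/mL.
Peak 28.2 μg/mL vs MTC 42 μg/mL: below toxic threshold.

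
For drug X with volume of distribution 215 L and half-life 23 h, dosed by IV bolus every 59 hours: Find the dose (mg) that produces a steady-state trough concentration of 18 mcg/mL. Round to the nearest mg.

τ/t½ = 59/23 ≈ 2.5652, so f = (1/2)^(59/23) ≈ 0.168963.
Cmin,ss = (D/Vd)·f/(1−f), so D = Cmin,ss·Vd·(1−f)/f.
D = 18 × 215 × (1−f)/f ≈ 18 × 215 × 4.91846 ≈ 19034.44 mg.

19034 mg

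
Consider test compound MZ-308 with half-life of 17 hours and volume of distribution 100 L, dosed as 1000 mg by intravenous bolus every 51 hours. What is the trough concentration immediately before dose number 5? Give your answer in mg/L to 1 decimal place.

1.4 mg/L

f = (1/2)^(τ/t½) = (1/2)^(51/17) ≈ 0.1250.
C₀ = D/Vd = 1000/100 ≈ 10.000 mg/L.
Before the 5th dose, 4 doses have been given. Superposition: Cmin = C₀·(f + f² + … + f^4).
≈ 10.000 × (0.1250 + 0.0156 + 0.0020 + 0.0002) ≈ 10.000 × 0.1428 ≈ 1.428 mg/L.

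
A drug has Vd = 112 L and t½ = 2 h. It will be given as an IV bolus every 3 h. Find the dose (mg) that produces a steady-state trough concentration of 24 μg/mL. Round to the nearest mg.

τ/t½ = 3/2 ≈ 1.5, so f = (1/2)^(3/2) ≈ 0.353553.
Cmin,ss = (D/Vd)·f/(1−f), so D = Cmin,ss·Vd·(1−f)/f.
D = 24 × 112 × (1−f)/f ≈ 24 × 112 × 1.82843 ≈ 4914.82 mg.

4915 mg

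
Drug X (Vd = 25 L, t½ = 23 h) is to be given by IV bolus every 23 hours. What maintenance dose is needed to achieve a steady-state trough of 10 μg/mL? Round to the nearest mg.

τ/t½ = 23/23 ≈ 1, so f = (1/2)^(23/23) ≈ 0.500000.
Cmin,ss = (D/Vd)·f/(1−f), so D = Cmin,ss·Vd·(1−f)/f.
D = 10 × 25 × (1−f)/f ≈ 10 × 25 × 1.00000 ≈ 250.00 mg.

250 mg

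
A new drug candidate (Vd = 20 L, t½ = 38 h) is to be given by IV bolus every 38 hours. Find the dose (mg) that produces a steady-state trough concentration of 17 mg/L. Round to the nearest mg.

τ/t½ = 38/38 ≈ 1, so f = (1/2)^(38/38) ≈ 0.500000.
Cmin,ss = (D/Vd)·f/(1−f), so D = Cmin,ss·Vd·(1−f)/f.
D = 17 × 20 × (1−f)/f ≈ 17 × 20 × 1.00000 ≈ 340.00 mg.

340 mg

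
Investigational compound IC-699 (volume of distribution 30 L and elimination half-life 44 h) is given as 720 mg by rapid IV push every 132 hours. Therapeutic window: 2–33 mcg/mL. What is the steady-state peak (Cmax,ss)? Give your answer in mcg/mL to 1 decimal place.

27.4 mcg/mL

The dosing interval is 3 half-lives, so f = 2^(−3) = 0.125.
At steady state, R = 1/(1 − 0.125) = 8/7.
Single-dose peak C₀ = D/Vd = 720/30 = 24 mcg/mL.
Steady-state peak Cmax,ss = C₀·R = 24 × 8/7 ≈ 27.429 mcg/mL.
Peak 27.4 mcg/mL vs MTC 33 mcg/mL: below toxic threshold.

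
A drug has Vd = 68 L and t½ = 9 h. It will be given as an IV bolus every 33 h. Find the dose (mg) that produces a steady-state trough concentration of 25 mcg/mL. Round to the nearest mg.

τ/t½ = 33/9 ≈ 3.6667, so f = (1/2)^(33/9) ≈ 0.078745.
Cmin,ss = (D/Vd)·f/(1−f), so D = Cmin,ss·Vd·(1−f)/f.
D = 25 × 68 × (1−f)/f ≈ 25 × 68 × 11.69922 ≈ 19888.67 mg.

19889 mg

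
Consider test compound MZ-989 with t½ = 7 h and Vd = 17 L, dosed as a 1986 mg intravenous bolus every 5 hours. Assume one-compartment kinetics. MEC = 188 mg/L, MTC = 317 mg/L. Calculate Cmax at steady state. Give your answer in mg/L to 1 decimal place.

299.2 mg/L

Over one 5-h interval, 5/7 ≈ 0.71429 half-lives elapse, leaving f ≈ 0.6095 of each dose.
At steady state, accumulation factor R = 1/(1 − e^(−kτ)) ≈ 2.5608.
Single-dose peak C₀ = D/Vd = 1986/17 ≈ 116.824 mg/L.
Cmax,ss = C₀/(1 − f) ≈ 116.824/0.3905 ≈ 299.165 mg/L.
Peak 299.2 mg/L vs MTC 317 mg/L: below toxic threshold.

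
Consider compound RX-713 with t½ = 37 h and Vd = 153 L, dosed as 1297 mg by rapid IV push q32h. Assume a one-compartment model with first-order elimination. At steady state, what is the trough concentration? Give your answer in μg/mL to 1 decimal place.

k = ln2/t½ = ln2/37 ≈ 0.018734 h⁻¹; fraction remaining f = e^(−kτ) = e^(−0.018734×32) ≈ 0.5491.
Accumulation ratio R = 1/(1 − f) ≈ 1/0.4509 ≈ 2.2178.
Each bolus raises the concentration by D/Vd = 1297/153 ≈ 8.477 μg/mL.
Steady-state peak Cmax,ss = C₀·R ≈ 8.477 × 2.2178 ≈ 18.800 μg/mL.
Steady-state trough Cmin,ss = Cmax,ss·f ≈ 18.800 × 0.5491 ≈ 10.323 μg/mL.

10.3 μg/mL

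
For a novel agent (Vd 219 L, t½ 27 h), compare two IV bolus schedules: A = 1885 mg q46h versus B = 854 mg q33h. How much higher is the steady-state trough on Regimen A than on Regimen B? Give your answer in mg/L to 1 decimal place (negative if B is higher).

0.9 mg/L

Regimen A: f = (1/2)^(46/27) ≈ 0.3070; Cmin,ss = (1885/219)·f/(1−f) ≈ 3.813 mg/L.
Regimen B: f = (1/2)^(33/27) ≈ 0.4286; Cmin,ss = (854/219)·f/(1−f) ≈ 2.925 mg/L.
Difference ≈ 3.813 − 2.925 ≈ 0.888 mg/L.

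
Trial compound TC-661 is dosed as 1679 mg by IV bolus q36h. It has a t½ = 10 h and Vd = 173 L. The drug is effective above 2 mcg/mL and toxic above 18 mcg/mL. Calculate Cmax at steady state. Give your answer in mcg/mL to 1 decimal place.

τ/t½ = 36/10 ≈ 3.6, so fraction remaining f = (1/2)^(36/10) ≈ 0.0825.
At steady state, accumulation factor R = 1/(1 − e^(−kτ)) ≈ 1.0899.
Each bolus raises the concentration by D/Vd = 1679/173 ≈ 9.705 mcg/mL.
Cmax,ss = C₀/(1 − f) ≈ 9.705/0.9175 ≈ 10.578 mcg/mL.
Peak 10.6 mcg/mL vs MTC 18 mcg/mL: below toxic threshold.

10.6 mcg/mL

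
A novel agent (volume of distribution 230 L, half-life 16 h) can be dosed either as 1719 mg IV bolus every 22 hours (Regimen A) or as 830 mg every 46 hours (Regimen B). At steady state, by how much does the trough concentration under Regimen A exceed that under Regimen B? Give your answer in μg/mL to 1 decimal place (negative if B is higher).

4.1 μg/mL

Regimen A: f = (1/2)^(22/16) ≈ 0.3856; Cmin,ss = (1719/230)·f/(1−f) ≈ 4.691 μg/mL.
Regimen B: f = (1/2)^(46/16) ≈ 0.1363; Cmin,ss = (830/230)·f/(1−f) ≈ 0.569 μg/mL.
Difference ≈ 4.691 − 0.569 ≈ 4.122 μg/mL.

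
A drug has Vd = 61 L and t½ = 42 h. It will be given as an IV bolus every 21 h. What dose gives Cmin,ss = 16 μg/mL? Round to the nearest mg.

τ/t½ = 21/42 ≈ 0.5, so f = (1/2)^(21/42) ≈ 0.707107.
Cmin,ss = (D/Vd)·f/(1−f), so D = Cmin,ss·Vd·(1−f)/f.
D = 16 × 61 × (1−f)/f ≈ 16 × 61 × 0.41421 ≈ 404.27 mg.

404 mg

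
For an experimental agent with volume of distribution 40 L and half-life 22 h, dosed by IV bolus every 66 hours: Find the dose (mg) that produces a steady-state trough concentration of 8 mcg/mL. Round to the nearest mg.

2240 mg

τ/t½ = 66/22 ≈ 3, so f = (1/2)^(66/22) ≈ 0.125000.
Cmin,ss = (D/Vd)·f/(1−f), so D = Cmin,ss·Vd·(1−f)/f.
D = 8 × 40 × (1−f)/f ≈ 8 × 40 × 7.00000 ≈ 2240.00 mg.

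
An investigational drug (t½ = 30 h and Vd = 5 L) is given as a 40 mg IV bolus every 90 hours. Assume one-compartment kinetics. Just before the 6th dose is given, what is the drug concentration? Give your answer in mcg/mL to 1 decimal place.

f = (1/2)^(τ/t½) = (1/2)^(90/30) ≈ 0.1250.
C₀ = D/Vd = 40/5 ≈ 8.000 mcg/mL.
Before the 6th dose, 5 doses have been given. Superposition: Cmin = C₀·(f + f² + … + f^5).
≈ 8.000 × (0.1250 + 0.0156 + 0.0020 + 0.0002 + 0.0000) ≈ 8.000 × 0.1428 ≈ 1.142 mcg/mL.

1.1 mcg/mL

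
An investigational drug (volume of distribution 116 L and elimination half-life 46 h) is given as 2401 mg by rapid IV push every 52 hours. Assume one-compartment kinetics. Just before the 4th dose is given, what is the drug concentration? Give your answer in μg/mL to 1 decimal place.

15.7 μg/mL

f = (1/2)^(τ/t½) = (1/2)^(52/46) ≈ 0.4568.
C₀ = D/Vd = 2401/116 ≈ 20.698 μg/mL.
Before the 4th dose, 3 doses have been given. Superposition: Cmin = C₀·(f + f² + … + f^3).
≈ 20.698 × (0.4568 + 0.2087 + 0.0953) ≈ 20.698 × 0.7608 ≈ 15.747 μg/mL.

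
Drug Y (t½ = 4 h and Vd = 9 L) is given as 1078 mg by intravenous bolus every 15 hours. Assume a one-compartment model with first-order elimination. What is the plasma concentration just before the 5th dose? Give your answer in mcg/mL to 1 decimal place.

f = (1/2)^(τ/t½) = (1/2)^(15/4) ≈ 0.0743.
C₀ = D/Vd = 1078/9 ≈ 119.778 mcg/mL.
Before the 5th dose, 4 doses have been given. Superposition: Cmin = C₀·(f + f² + … + f^4).
≈ 119.778 × (0.0743 + 0.0055 + 0.0004 + 0.0000) ≈ 119.778 × 0.0802 ≈ 9.606 mcg/mL.

9.6 mcg/mL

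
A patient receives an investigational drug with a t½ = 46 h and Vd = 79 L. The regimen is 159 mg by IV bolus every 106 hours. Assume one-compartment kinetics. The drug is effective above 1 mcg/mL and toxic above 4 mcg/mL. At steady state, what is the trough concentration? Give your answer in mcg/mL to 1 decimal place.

0.5 mcg/mL

Over one 106-h interval, 106/46 ≈ 2.3043 half-lives elapse, leaving f ≈ 0.2025 of each dose.
Each bolus raises the concentration by D/Vd = 159/79 ≈ 2.013 mcg/mL.
Steady-state trough Cmin,ss = C₀·f/(1−f) ≈ 2.013 × 0.2025/0.7975 ≈ 0.511 mcg/mL.
Trough 0.5 mcg/mL vs MEC 1 mcg/mL: subtherapeutic.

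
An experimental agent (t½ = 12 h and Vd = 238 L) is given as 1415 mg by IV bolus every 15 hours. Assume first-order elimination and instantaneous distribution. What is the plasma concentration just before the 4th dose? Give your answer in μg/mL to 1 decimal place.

4.0 μg/mL

f = (1/2)^(τ/t½) = (1/2)^(15/12) ≈ 0.4204.
C₀ = D/Vd = 1415/238 ≈ 5.945 μg/mL.
Before the 4th dose, 3 doses have been given. Superposition: Cmin = C₀·(f + f² + … + f^3).
≈ 5.945 × (0.4204 + 0.1767 + 0.0743) ≈ 5.945 × 0.6714 ≈ 3.991 μg/mL.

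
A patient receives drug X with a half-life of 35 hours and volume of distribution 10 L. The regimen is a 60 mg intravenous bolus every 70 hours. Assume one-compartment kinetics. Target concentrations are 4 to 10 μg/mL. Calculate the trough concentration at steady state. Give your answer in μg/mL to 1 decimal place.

The dosing interval is 2 half-lives, so f = 2^(−2) = 0.25.
Accumulation ratio R = 1/(1 − f) = 1/0.75 = 4/3.
Single-dose peak C₀ = D/Vd = 60/10 = 6 μg/mL.
Steady-state peak Cmax,ss = C₀·R = 6 × 4/3 ≈ 8.000 μg/mL.
Steady-state trough Cmin,ss = Cmax,ss·f ≈ 8.000 × 0.25 ≈ 2.000 μg/mL.
Trough 2.0 μg/mL vs MEC 4 μg/mL: subtherapeutic.

2.0 μg/mL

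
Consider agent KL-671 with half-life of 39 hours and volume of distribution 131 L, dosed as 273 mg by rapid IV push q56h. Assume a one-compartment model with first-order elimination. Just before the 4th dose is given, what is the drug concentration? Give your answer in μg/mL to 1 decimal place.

1.2 μg/mL

f = (1/2)^(τ/t½) = (1/2)^(56/39) ≈ 0.3696.
C₀ = D/Vd = 273/131 ≈ 2.084 μg/mL.
Before the 4th dose, 3 doses have been given. Superposition: Cmin = C₀·(f + f² + … + f^3).
≈ 2.084 × (0.3696 + 0.1366 + 0.0505) ≈ 2.084 × 0.5567 ≈ 1.160 μg/mL.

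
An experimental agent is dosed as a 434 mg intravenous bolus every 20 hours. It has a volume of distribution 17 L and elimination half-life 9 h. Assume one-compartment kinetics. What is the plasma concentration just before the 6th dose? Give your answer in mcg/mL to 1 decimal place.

f = (1/2)^(τ/t½) = (1/2)^(20/9) ≈ 0.2143.
C₀ = D/Vd = 434/17 ≈ 25.529 mcg/mL.
Before the 6th dose, 5 doses have been given. Superposition: Cmin = C₀·(f + f² + … + f^5).
≈ 25.529 × (0.2143 + 0.0459 + 0.0098 + 0.0021 + 0.0005) ≈ 25.529 × 0.2726 ≈ 6.959 mcg/mL.

7.0 mcg/mL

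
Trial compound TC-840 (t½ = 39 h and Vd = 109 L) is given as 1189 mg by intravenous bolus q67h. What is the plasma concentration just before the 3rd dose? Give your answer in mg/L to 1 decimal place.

4.3 mg/L

f = (1/2)^(τ/t½) = (1/2)^(67/39) ≈ 0.3040.
C₀ = D/Vd = 1189/109 ≈ 10.908 mg/L.
Before the 3rd dose, 2 doses have been given. Superposition: Cmin = C₀·(f + f²).
≈ 10.908 × (0.3040 + 0.0924) ≈ 10.908 × 0.3964 ≈ 4.324 mg/L.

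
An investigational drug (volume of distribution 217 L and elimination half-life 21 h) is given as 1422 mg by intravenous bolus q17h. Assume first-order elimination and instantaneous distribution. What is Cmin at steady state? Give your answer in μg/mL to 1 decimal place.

k = ln2/t½ = ln2/21 ≈ 0.033007 h⁻¹; fraction remaining f = e^(−kτ) = e^(−0.033007×17) ≈ 0.5706.
At steady state, accumulation factor R = 1/(1 − e^(−kτ)) ≈ 2.3288.
Each bolus raises the concentration by D/Vd = 1422/217 ≈ 6.553 μg/mL.
Cmax,ss = C₀/(1 − f) ≈ 6.553/0.4294 ≈ 15.261 μg/mL.
One interval later, Cmin,ss = Cmax,ss·e^(−kτ) ≈ 15.261 × 0.5706 ≈ 8.708 μg/mL.

8.7 μg/mL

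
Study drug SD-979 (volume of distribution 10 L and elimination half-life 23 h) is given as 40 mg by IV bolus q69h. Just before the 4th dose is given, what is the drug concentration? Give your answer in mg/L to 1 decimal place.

0.6 mg/L

f = (1/2)^(τ/t½) = (1/2)^(69/23) ≈ 0.1250.
C₀ = D/Vd = 40/10 ≈ 4.000 mg/L.
Before the 4th dose, 3 doses have been given. Superposition: Cmin = C₀·(f + f² + … + f^3).
≈ 4.000 × (0.1250 + 0.0156 + 0.0020) ≈ 4.000 × 0.1426 ≈ 0.570 mg/L.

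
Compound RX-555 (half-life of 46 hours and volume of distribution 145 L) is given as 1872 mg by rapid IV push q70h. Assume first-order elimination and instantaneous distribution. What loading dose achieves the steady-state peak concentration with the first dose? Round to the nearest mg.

f = (1/2)^(70/46) ≈ 0.348266; accumulation ratio R = 1/(1−f) ≈ 1.53437.
Loading dose to hit Cmax,ss on first dose: D_load = D_maint·R ≈ 1872 × 1.53437 ≈ 2872.34 mg.

2872 mg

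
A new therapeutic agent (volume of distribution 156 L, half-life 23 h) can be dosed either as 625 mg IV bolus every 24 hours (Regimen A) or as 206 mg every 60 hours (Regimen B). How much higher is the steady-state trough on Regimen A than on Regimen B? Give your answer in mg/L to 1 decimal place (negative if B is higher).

Regimen A: f = (1/2)^(24/23) ≈ 0.4852; Cmin,ss = (625/156)·f/(1−f) ≈ 3.776 mg/L.
Regimen B: f = (1/2)^(60/23) ≈ 0.1639; Cmin,ss = (206/156)·f/(1−f) ≈ 0.259 mg/L.
Difference ≈ 3.776 − 0.259 ≈ 3.517 mg/L.

3.5 mg/L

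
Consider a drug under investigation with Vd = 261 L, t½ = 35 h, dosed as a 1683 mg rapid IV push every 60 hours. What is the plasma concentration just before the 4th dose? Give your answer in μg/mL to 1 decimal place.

f = (1/2)^(τ/t½) = (1/2)^(60/35) ≈ 0.3048.
C₀ = D/Vd = 1683/261 ≈ 6.448 μg/mL.
Before the 4th dose, 3 doses have been given. Superposition: Cmin = C₀·(f + f² + … + f^3).
≈ 6.448 × (0.3048 + 0.0929 + 0.0283) ≈ 6.448 × 0.4260 ≈ 2.747 μg/mL.

2.7 μg/mL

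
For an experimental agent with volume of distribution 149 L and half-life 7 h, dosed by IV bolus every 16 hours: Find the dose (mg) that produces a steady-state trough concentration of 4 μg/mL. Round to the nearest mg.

τ/t½ = 16/7 ≈ 2.2857, so f = (1/2)^(16/7) ≈ 0.205084.
Cmin,ss = (D/Vd)·f/(1−f), so D = Cmin,ss·Vd·(1−f)/f.
D = 4 × 149 × (1−f)/f ≈ 4 × 149 × 3.87605 ≈ 2310.13 mg.

2310 mg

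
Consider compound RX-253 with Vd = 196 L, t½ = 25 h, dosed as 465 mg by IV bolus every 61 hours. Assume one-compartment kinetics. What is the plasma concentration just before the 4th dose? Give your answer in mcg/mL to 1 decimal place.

0.5 mcg/mL

f = (1/2)^(τ/t½) = (1/2)^(61/25) ≈ 0.1843.
C₀ = D/Vd = 465/196 ≈ 2.372 mcg/mL.
Before the 4th dose, 3 doses have been given. Superposition: Cmin = C₀·(f + f² + … + f^3).
≈ 2.372 × (0.1843 + 0.0340 + 0.0063) ≈ 2.372 × 0.2246 ≈ 0.533 mcg/mL.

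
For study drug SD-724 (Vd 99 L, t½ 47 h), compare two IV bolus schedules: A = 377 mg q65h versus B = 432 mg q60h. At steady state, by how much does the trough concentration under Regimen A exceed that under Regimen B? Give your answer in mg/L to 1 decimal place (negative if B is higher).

Regimen A: f = (1/2)^(65/47) ≈ 0.3834; Cmin,ss = (377/99)·f/(1−f) ≈ 2.368 mg/L.
Regimen B: f = (1/2)^(60/47) ≈ 0.4128; Cmin,ss = (432/99)·f/(1−f) ≈ 3.068 mg/L.
Difference ≈ 2.368 − 3.068 ≈ -0.700 mg/L.

-0.7 mg/L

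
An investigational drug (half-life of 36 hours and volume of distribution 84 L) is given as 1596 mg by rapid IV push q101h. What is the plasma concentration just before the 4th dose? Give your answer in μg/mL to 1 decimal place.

3.2 μg/mL

f = (1/2)^(τ/t½) = (1/2)^(101/36) ≈ 0.1430.
C₀ = D/Vd = 1596/84 ≈ 19.000 μg/mL.
Before the 4th dose, 3 doses have been given. Superposition: Cmin = C₀·(f + f² + … + f^3).
≈ 19.000 × (0.1430 + 0.0204 + 0.0029) ≈ 19.000 × 0.1663 ≈ 3.160 μg/mL.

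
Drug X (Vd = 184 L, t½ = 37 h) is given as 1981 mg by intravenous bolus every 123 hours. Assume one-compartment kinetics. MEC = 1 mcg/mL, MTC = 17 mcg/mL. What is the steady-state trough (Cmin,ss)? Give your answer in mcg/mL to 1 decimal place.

k = ln2/t½ = ln2/37 ≈ 0.018734 h⁻¹; fraction remaining f = e^(−kτ) = e^(−0.018734×123) ≈ 0.0998.
Accumulation ratio R = 1/(1 − f) ≈ 1/0.9002 ≈ 1.1109.
Single-dose peak C₀ = D/Vd = 1981/184 ≈ 10.766 mcg/mL.
Cmax,ss = C₀/(1 − f) ≈ 10.766/0.9002 ≈ 11.960 mcg/mL.
Steady-state trough Cmin,ss = Cmax,ss·f ≈ 11.960 × 0.0998 ≈ 1.194 mcg/mL.
Trough 1.2 mcg/mL vs MEC 1 mcg/mL: adequate.

1.2 mcg/mL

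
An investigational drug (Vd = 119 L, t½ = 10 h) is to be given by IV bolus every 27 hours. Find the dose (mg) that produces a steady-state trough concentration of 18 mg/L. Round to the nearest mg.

11777 mg

τ/t½ = 27/10 ≈ 2.7, so f = (1/2)^(27/10) ≈ 0.153893.
Cmin,ss = (D/Vd)·f/(1−f), so D = Cmin,ss·Vd·(1−f)/f.
D = 18 × 119 × (1−f)/f ≈ 18 × 119 × 5.49802 ≈ 11776.76 mg.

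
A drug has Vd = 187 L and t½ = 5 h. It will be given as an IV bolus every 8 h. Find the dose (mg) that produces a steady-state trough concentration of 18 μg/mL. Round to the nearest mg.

6838 mg

τ/t½ = 8/5 ≈ 1.6, so f = (1/2)^(8/5) ≈ 0.329877.
Cmin,ss = (D/Vd)·f/(1−f), so D = Cmin,ss·Vd·(1−f)/f.
D = 18 × 187 × (1−f)/f ≈ 18 × 187 × 2.03143 ≈ 6837.79 mg.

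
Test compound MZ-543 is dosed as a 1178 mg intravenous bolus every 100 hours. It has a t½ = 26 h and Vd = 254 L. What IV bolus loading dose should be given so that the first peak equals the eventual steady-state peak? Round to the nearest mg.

f = (1/2)^(100/26) ≈ 0.069533; accumulation ratio R = 1/(1−f) ≈ 1.07473.
Loading dose to hit Cmax,ss on first dose: D_load = D_maint·R ≈ 1178 × 1.07473 ≈ 1266.03 mg.

1266 mg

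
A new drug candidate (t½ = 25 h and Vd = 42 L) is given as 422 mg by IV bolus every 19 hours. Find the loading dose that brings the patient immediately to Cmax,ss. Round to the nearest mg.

1031 mg

f = (1/2)^(19/25) ≈ 0.590496; accumulation ratio R = 1/(1−f) ≈ 2.44198.
Loading dose to hit Cmax,ss on first dose: D_load = D_maint·R ≈ 422 × 2.44198 ≈ 1030.52 mg.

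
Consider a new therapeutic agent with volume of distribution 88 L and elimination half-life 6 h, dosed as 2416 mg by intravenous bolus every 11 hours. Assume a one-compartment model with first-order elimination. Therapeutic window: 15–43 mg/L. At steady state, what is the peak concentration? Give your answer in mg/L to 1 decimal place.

k = ln2/t½ = ln2/6 ≈ 0.115525 h⁻¹; fraction remaining f = e^(−kτ) = e^(−0.115525×11) ≈ 0.2806.
At steady state, accumulation factor R = 1/(1 − e^(−kτ)) ≈ 1.3900.
Single-dose peak C₀ = D/Vd = 2416/88 ≈ 27.455 mg/L.
Steady-state peak Cmax,ss = C₀·R ≈ 27.455 × 1.3900 ≈ 38.162 mg/L.
Peak 38.2 mg/L vs MTC 43 mg/L: below toxic threshold.

38.2 mg/L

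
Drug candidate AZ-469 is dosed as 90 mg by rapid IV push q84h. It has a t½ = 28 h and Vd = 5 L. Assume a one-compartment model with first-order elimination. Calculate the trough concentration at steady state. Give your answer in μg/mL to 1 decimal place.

τ = 84 h = 3 half-lives, so f = (1/2)^3 = 0.125.
At steady state, R = 1/(1 − 0.125) = 8/7.
Single-dose peak C₀ = D/Vd = 90/5 = 18 μg/mL.
Steady-state peak Cmax,ss = C₀·R = 18 × 8/7 ≈ 20.571 μg/mL.
Steady-state trough Cmin,ss = Cmax,ss·f ≈ 20.571 × 0.125 ≈ 2.571 μg/mL.

2.6 μg/mL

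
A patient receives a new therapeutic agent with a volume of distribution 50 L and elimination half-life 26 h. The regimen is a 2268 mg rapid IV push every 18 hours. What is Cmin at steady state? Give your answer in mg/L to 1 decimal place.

Over one 18-h interval, 18/26 ≈ 0.69231 half-lives elapse, leaving f ≈ 0.6189 of each dose.
At steady state, accumulation factor R = 1/(1 − e^(−kτ)) ≈ 2.6240.
Single-dose peak C₀ = D/Vd = 2268/50 ≈ 45.360 mg/L.
Steady-state peak Cmax,ss = C₀·R ≈ 45.360 × 2.6240 ≈ 119.025 mg/L.
One interval later, Cmin,ss = Cmax,ss·e^(−kτ) ≈ 119.025 × 0.6189 ≈ 73.665 mg/L.

73.7 mg/L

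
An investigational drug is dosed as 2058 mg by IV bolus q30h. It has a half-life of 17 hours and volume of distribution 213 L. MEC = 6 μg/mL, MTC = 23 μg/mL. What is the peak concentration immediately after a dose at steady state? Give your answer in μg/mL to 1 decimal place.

Over one 30-h interval, 30/17 ≈ 1.7647 half-lives elapse, leaving f ≈ 0.2943 of each dose.
At steady state, accumulation factor R = 1/(1 − e^(−kτ)) ≈ 1.4170.
Single-dose peak C₀ = D/Vd = 2058/213 ≈ 9.662 μg/mL.
Cmax,ss = C₀/(1 − f) ≈ 9.662/0.7057 ≈ 13.691 μg/mL.
Peak 13.7 μg/mL vs MTC 23 μg/mL: below toxic threshold.

13.7 μg/mL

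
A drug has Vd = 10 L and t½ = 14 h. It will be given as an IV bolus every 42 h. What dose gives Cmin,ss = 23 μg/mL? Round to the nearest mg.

1610 mg

τ/t½ = 42/14 ≈ 3, so f = (1/2)^(42/14) ≈ 0.125000.
Cmin,ss = (D/Vd)·f/(1−f), so D = Cmin,ss·Vd·(1−f)/f.
D = 23 × 10 × (1−f)/f ≈ 23 × 10 × 7.00000 ≈ 1610.00 mg.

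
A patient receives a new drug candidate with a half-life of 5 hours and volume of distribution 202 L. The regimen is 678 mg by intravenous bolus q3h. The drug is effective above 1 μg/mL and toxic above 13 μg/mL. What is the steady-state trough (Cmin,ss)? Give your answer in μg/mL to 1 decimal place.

6.5 μg/mL

Over one 3-h interval, 3/5 ≈ 0.6 half-lives elapse, leaving f ≈ 0.6598 of each dose.
Accumulation ratio R = 1/(1 − f) ≈ 1/0.3402 ≈ 2.9394.
Each bolus raises the concentration by D/Vd = 678/202 ≈ 3.356 μg/mL.
Cmax,ss = C₀/(1 − f) ≈ 3.356/0.3402 ≈ 9.865 μg/mL.
One interval later, Cmin,ss = Cmax,ss·e^(−kτ) ≈ 9.865 × 0.6598 ≈ 6.509 μg/mL.
Trough 6.5 μg/mL vs MEC 1 μg/mL: adequate.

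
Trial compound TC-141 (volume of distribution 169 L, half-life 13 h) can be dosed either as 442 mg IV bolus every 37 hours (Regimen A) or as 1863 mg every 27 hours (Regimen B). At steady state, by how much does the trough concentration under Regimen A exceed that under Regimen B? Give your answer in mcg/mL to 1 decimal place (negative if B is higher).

Regimen A: f = (1/2)^(37/13) ≈ 0.1391; Cmin,ss = (442/169)·f/(1−f) ≈ 0.423 mcg/mL.
Regimen B: f = (1/2)^(27/13) ≈ 0.2370; Cmin,ss = (1863/169)·f/(1−f) ≈ 3.424 mcg/mL.
Difference ≈ 0.423 − 3.424 ≈ -3.001 mcg/mL.

-3.0 mcg/mL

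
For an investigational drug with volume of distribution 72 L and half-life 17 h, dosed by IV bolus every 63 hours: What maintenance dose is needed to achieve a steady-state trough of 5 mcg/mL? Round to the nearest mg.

τ/t½ = 63/17 ≈ 3.7059, so f = (1/2)^(63/17) ≈ 0.076633.
Cmin,ss = (D/Vd)·f/(1−f), so D = Cmin,ss·Vd·(1−f)/f.
D = 5 × 72 × (1−f)/f ≈ 5 × 72 × 12.04921 ≈ 4337.72 mg.

4338 mg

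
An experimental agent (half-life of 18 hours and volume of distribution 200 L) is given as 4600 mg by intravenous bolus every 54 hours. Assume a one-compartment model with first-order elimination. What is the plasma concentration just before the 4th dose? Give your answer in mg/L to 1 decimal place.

3.3 mg/L

f = (1/2)^(τ/t½) = (1/2)^(54/18) ≈ 0.1250.
C₀ = D/Vd = 4600/200 ≈ 23.000 mg/L.
Before the 4th dose, 3 doses have been given. Superposition: Cmin = C₀·(f + f² + … + f^3).
≈ 23.000 × (0.1250 + 0.0156 + 0.0020) ≈ 23.000 × 0.1426 ≈ 3.280 mg/L.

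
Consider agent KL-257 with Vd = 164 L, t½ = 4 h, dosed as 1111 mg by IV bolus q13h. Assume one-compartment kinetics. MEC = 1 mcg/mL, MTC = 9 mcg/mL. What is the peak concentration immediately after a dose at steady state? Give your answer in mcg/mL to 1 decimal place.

k = ln2/t½ = ln2/4 ≈ 0.173287 h⁻¹; fraction remaining f = e^(−kτ) = e^(−0.173287×13) ≈ 0.1051.
At steady state, accumulation factor R = 1/(1 − e^(−kτ)) ≈ 1.1174.
Single-dose peak C₀ = D/Vd = 1111/164 ≈ 6.774 mcg/mL.
Steady-state peak Cmax,ss = C₀·R ≈ 6.774 × 1.1174 ≈ 7.569 mcg/mL.
Peak 7.6 mcg/mL vs MTC 9 mcg/mL: below toxic threshold.

7.6 mcg/mL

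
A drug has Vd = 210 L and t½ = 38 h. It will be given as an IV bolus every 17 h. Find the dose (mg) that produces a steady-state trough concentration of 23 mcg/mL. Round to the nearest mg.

τ/t½ = 17/38 ≈ 0.44737, so f = (1/2)^(17/38) ≈ 0.733379.
Cmin,ss = (D/Vd)·f/(1−f), so D = Cmin,ss·Vd·(1−f)/f.
D = 23 × 210 × (1−f)/f ≈ 23 × 210 × 0.36355 ≈ 1755.95 mg.

1756 mg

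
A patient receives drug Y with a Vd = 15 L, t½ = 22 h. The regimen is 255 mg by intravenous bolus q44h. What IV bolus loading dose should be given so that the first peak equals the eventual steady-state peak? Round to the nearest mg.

f = (1/2)^(44/22) ≈ 0.250000; accumulation ratio R = 1/(1−f) ≈ 1.33333.
Loading dose to hit Cmax,ss on first dose: D_load = D_maint·R ≈ 255 × 1.33333 ≈ 340.00 mg.

340 mg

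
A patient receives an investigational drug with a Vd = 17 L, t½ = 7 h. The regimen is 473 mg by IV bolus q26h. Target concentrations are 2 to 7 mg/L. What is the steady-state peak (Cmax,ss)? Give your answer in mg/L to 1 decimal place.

Over one 26-h interval, 26/7 ≈ 3.7143 half-lives elapse, leaving f ≈ 0.0762 of each dose.
At steady state, accumulation factor R = 1/(1 − e^(−kτ)) ≈ 1.0825.
Single-dose peak C₀ = D/Vd = 473/17 ≈ 27.824 mg/L.
Steady-state peak Cmax,ss = C₀·R ≈ 27.824 × 1.0825 ≈ 30.119 mg/L.
Peak 30.1 mg/L vs MTC 7 mg/L: exceeds toxic threshold.

30.1 mg/L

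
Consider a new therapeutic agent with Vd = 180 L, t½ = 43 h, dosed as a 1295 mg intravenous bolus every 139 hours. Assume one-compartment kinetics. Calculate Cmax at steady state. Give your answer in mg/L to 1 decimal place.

τ/t½ = 139/43 ≈ 3.2326, so fraction remaining f = (1/2)^(139/43) ≈ 0.1064.
At steady state, accumulation factor R = 1/(1 − e^(−kτ)) ≈ 1.1191.
Single-dose peak C₀ = D/Vd = 1295/180 ≈ 7.194 mg/L.
Steady-state peak Cmax,ss = C₀·R ≈ 7.194 × 1.1191 ≈ 8.051 mg/L.

8.1 mg/L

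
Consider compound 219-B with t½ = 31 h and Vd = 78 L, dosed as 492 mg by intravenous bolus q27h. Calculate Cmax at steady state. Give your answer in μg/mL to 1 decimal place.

τ/t½ = 27/31 ≈ 0.87097, so fraction remaining f = (1/2)^(27/31) ≈ 0.5468.
At steady state, accumulation factor R = 1/(1 − e^(−kτ)) ≈ 2.2065.
Single-dose peak C₀ = D/Vd = 492/78 ≈ 6.308 μg/mL.
Steady-state peak Cmax,ss = C₀·R ≈ 6.308 × 2.2065 ≈ 13.919 μg/mL.

13.9 μg/mL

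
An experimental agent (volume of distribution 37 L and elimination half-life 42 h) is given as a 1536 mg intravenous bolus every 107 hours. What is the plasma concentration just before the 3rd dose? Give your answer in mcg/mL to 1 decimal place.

8.3 mcg/mL

f = (1/2)^(τ/t½) = (1/2)^(107/42) ≈ 0.1710.
C₀ = D/Vd = 1536/37 ≈ 41.514 mcg/mL.
Before the 3rd dose, 2 doses have been given. Superposition: Cmin = C₀·(f + f²).
≈ 41.514 × (0.1710 + 0.0292) ≈ 41.514 × 0.2002 ≈ 8.311 mcg/mL.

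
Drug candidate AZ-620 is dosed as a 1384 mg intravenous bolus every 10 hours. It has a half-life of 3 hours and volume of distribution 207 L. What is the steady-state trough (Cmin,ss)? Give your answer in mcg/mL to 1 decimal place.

0.7 mcg/mL

τ/t½ = 10/3 ≈ 3.3333, so fraction remaining f = (1/2)^(10/3) ≈ 0.0992.
Single-dose peak C₀ = D/Vd = 1384/207 ≈ 6.686 mcg/mL.
Steady-state trough Cmin,ss = C₀·f/(1−f) ≈ 6.686 × 0.0992/0.9008 ≈ 0.736 mcg/mL.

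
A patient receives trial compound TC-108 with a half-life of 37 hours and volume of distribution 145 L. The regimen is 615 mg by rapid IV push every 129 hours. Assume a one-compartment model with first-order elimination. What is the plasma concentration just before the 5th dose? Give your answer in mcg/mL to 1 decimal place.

0.4 mcg/mL

f = (1/2)^(τ/t½) = (1/2)^(129/37) ≈ 0.0892.
C₀ = D/Vd = 615/145 ≈ 4.241 mcg/mL.
Before the 5th dose, 4 doses have been given. Superposition: Cmin = C₀·(f + f² + … + f^4).
≈ 4.241 × (0.0892 + 0.0080 + 0.0007 + 0.0001) ≈ 4.241 × 0.0980 ≈ 0.416 mcg/mL.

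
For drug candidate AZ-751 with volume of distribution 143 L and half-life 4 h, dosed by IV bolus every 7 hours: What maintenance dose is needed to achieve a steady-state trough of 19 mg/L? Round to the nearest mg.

6422 mg

τ/t½ = 7/4 ≈ 1.75, so f = (1/2)^(7/4) ≈ 0.297302.
Cmin,ss = (D/Vd)·f/(1−f), so D = Cmin,ss·Vd·(1−f)/f.
D = 19 × 143 × (1−f)/f ≈ 19 × 143 × 2.36358 ≈ 6421.85 mg.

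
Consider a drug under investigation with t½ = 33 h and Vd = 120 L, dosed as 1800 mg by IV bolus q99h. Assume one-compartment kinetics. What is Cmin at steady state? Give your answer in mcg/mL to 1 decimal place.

τ = 99 h = 3 half-lives, so f = (1/2)^3 = 0.125.
At steady state, R = 1/(1 − 0.125) = 8/7.
Single-dose peak C₀ = D/Vd = 1800/120 = 15 mcg/mL.
Steady-state peak Cmax,ss = C₀·R = 15 × 8/7 ≈ 17.143 mcg/mL.
Steady-state trough Cmin,ss = Cmax,ss·f ≈ 17.143 × 0.125 ≈ 2.143 mcg/mL.

2.1 mcg/mL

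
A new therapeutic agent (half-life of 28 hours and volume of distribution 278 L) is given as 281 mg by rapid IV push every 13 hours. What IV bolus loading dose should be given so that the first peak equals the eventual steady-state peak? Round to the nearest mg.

f = (1/2)^(13/28) ≈ 0.724830; accumulation ratio R = 1/(1−f) ≈ 3.63412.
Loading dose to hit Cmax,ss on first dose: D_load = D_maint·R ≈ 281 × 3.63412 ≈ 1021.19 mg.

1021 mg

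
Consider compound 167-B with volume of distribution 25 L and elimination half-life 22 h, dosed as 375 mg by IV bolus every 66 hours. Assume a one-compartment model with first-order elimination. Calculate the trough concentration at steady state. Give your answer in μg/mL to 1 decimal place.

2.1 μg/mL

The dosing interval is 3 half-lives, so f = 2^(−3) = 0.125.
At steady state, R = 1/(1 − 0.125) = 8/7.
Single-dose peak C₀ = D/Vd = 375/25 = 15 μg/mL.
Steady-state peak Cmax,ss = C₀·R = 15 × 8/7 ≈ 17.143 μg/mL.
Steady-state trough Cmin,ss = Cmax,ss·f ≈ 17.143 × 0.125 ≈ 2.143 μg/mL.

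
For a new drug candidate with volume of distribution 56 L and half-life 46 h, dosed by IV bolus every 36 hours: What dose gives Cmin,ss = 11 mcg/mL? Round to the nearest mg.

444 mg

τ/t½ = 36/46 ≈ 0.78261, so f = (1/2)^(36/46) ≈ 0.581315.
Cmin,ss = (D/Vd)·f/(1−f), so D = Cmin,ss·Vd·(1−f)/f.
D = 11 × 56 × (1−f)/f ≈ 11 × 56 × 0.72024 ≈ 443.67 mg.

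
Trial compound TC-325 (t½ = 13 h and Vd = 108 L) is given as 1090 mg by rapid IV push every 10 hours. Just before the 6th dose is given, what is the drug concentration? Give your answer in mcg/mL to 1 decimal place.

f = (1/2)^(τ/t½) = (1/2)^(10/13) ≈ 0.5867.
C₀ = D/Vd = 1090/108 ≈ 10.093 mcg/mL.
Before the 6th dose, 5 doses have been given. Superposition: Cmin = C₀·(f + f² + … + f^5).
≈ 10.093 × (0.5867 + 0.3442 + 0.2020 + 0.1185 + 0.0695) ≈ 10.093 × 1.3209 ≈ 13.332 mcg/mL.

13.3 mcg/mL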